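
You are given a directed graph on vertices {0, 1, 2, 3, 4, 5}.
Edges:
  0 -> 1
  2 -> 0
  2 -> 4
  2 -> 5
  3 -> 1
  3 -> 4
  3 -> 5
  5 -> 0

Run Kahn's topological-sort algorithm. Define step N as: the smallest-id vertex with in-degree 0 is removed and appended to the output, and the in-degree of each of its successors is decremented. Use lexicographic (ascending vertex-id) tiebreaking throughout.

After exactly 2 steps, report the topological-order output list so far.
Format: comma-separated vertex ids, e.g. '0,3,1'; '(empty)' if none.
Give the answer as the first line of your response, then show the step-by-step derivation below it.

2,3

step 1: output 2; order=[2]; indeg=(1,2,0,0,1,1)
step 2: output 3; order=[2,3]; indeg=(1,1,0,0,0,0)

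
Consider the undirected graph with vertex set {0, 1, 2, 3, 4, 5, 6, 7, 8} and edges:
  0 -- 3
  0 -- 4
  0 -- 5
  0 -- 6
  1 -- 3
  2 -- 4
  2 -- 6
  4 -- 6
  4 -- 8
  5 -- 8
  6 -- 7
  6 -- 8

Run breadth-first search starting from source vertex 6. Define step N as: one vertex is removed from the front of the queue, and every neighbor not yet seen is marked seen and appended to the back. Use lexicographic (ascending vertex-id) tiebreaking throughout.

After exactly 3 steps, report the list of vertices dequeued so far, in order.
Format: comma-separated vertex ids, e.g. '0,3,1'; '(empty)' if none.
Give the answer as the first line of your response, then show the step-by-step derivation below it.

6,0,2

step 1: dequeue 6; queue=[0,2,4,7,8]; order=6
step 2: dequeue 0; queue=[2,4,7,8,3,5]; order=6,0
step 3: dequeue 2; queue=[4,7,8,3,5]; order=6,0,2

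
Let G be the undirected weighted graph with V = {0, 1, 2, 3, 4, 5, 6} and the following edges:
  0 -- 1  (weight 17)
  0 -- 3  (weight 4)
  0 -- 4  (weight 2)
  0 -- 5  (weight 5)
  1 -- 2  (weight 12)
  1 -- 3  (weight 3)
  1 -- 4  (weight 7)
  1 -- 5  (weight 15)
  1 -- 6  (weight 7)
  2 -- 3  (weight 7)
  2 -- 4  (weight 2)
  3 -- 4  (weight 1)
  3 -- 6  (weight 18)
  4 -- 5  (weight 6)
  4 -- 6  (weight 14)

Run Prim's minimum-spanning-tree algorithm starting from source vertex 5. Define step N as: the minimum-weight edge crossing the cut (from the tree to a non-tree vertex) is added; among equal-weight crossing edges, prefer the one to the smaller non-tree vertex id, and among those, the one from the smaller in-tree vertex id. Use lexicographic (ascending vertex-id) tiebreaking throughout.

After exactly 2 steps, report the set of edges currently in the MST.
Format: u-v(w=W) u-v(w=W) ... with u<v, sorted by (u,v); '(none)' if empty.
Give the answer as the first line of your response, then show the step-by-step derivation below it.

0-4(w=2) 0-5(w=5)

step 1: add edge 0-5 (w=5); MST = {0-5(w=5)}
step 2: add edge 0-4 (w=2); MST = {0-4(w=2) 0-5(w=5)}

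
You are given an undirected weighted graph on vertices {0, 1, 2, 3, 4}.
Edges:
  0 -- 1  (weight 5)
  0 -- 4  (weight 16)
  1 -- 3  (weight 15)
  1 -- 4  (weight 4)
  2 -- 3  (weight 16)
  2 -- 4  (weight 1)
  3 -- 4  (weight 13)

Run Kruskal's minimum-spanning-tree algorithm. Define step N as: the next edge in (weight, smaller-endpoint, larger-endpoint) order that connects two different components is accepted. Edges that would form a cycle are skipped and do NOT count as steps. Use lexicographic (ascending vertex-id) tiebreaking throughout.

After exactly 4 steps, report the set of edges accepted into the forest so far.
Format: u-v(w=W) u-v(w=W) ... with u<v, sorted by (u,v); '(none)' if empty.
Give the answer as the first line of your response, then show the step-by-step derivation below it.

0-1(w=5) 1-4(w=4) 2-4(w=1) 3-4(w=13)

step 1: add edge 2-4 (w=1); MST = {2-4(w=1)}
step 2: add edge 1-4 (w=4); MST = {1-4(w=4) 2-4(w=1)}
step 3: add edge 0-1 (w=5); MST = {0-1(w=5) 1-4(w=4) 2-4(w=1)}
step 4: add edge 3-4 (w=13); MST = {0-1(w=5) 1-4(w=4) 2-4(w=1) 3-4(w=13)}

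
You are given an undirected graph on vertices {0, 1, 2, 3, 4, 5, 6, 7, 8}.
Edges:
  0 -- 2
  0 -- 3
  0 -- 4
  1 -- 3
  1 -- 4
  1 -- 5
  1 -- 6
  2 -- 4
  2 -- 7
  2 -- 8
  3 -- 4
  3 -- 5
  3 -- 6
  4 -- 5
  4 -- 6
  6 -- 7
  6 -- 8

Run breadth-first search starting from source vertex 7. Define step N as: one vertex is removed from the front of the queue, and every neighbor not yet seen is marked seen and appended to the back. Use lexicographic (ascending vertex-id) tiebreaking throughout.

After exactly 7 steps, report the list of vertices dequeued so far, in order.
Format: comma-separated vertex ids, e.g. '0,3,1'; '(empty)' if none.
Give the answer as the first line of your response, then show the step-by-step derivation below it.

7,2,6,0,4,8,1

step 1: dequeue 7; queue=[2,6]; order=7
step 2: dequeue 2; queue=[6,0,4,8]; order=7,2
step 3: dequeue 6; queue=[0,4,8,1,3]; order=7,2,6
step 4: dequeue 0; queue=[4,8,1,3]; order=7,2,6,0
step 5: dequeue 4; queue=[8,1,3,5]; order=7,2,6,0,4
step 6: dequeue 8; queue=[1,3,5]; order=7,2,6,0,4,8
step 7: dequeue 1; queue=[3,5]; order=7,2,6,0,4,8,1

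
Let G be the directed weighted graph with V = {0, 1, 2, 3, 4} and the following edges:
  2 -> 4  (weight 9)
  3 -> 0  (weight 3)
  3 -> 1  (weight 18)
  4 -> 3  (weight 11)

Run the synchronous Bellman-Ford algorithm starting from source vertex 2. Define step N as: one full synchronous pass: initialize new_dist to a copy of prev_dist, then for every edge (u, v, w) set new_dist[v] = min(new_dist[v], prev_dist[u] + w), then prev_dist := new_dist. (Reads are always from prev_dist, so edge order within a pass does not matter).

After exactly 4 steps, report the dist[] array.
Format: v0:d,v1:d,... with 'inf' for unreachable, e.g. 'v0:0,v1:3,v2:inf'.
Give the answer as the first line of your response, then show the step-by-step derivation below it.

v0:23,v1:38,v2:0,v3:20,v4:9

step 1: dist = v0:inf,v1:inf,v2:0,v3:inf,v4:9
step 2: dist = v0:inf,v1:inf,v2:0,v3:20,v4:9
step 3: dist = v0:23,v1:38,v2:0,v3:20,v4:9
step 4: dist = v0:23,v1:38,v2:0,v3:20,v4:9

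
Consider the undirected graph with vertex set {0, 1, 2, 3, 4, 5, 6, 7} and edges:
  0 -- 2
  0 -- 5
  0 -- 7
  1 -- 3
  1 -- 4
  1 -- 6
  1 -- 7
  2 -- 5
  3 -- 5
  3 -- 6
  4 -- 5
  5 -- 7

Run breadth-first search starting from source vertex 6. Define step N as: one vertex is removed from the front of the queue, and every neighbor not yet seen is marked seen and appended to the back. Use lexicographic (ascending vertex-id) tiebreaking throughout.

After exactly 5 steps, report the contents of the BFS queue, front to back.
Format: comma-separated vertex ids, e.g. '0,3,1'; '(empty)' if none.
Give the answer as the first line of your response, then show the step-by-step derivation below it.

5,0

step 1: dequeue 6; queue=[1,3]; order=6
step 2: dequeue 1; queue=[3,4,7]; order=6,1
step 3: dequeue 3; queue=[4,7,5]; order=6,1,3
step 4: dequeue 4; queue=[7,5]; order=6,1,3,4
step 5: dequeue 7; queue=[5,0]; order=6,1,3,4,7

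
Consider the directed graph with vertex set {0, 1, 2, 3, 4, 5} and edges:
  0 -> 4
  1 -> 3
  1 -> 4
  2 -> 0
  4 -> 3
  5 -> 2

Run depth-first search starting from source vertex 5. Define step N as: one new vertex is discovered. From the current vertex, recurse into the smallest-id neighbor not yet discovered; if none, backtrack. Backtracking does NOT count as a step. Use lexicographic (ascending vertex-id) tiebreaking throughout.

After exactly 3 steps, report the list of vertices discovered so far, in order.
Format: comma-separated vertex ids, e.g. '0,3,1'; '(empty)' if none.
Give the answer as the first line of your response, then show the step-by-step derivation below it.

5,2,0

step 1: discover 5; path=5; order=5
step 2: discover 2; path=5>2; order=5,2
step 3: discover 0; path=5>2>0; order=5,2,0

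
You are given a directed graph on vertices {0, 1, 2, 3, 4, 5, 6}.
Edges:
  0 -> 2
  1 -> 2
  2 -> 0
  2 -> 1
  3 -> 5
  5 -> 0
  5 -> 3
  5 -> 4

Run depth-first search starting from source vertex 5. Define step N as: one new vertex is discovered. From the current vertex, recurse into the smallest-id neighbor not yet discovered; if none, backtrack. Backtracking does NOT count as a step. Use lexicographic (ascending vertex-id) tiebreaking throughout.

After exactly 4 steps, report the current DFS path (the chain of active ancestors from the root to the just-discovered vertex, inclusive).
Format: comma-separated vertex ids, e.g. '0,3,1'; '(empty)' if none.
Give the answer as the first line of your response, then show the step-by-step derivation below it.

5,0,2,1

step 1: discover 5; path=5; order=5
step 2: discover 0; path=5>0; order=5,0
step 3: discover 2; path=5>0>2; order=5,0,2
step 4: discover 1; path=5>0>2>1; order=5,0,2,1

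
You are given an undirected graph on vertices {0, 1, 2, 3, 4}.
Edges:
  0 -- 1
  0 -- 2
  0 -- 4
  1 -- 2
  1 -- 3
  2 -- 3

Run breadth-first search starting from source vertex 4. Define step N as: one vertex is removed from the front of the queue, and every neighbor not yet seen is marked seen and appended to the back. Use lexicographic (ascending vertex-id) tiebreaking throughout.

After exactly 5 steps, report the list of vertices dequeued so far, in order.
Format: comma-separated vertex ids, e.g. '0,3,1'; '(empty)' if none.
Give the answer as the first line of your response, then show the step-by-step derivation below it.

4,0,1,2,3

step 1: dequeue 4; queue=[0]; order=4
step 2: dequeue 0; queue=[1,2]; order=4,0
step 3: dequeue 1; queue=[2,3]; order=4,0,1
step 4: dequeue 2; queue=[3]; order=4,0,1,2
step 5: dequeue 3; queue=[(empty)]; order=4,0,1,2,3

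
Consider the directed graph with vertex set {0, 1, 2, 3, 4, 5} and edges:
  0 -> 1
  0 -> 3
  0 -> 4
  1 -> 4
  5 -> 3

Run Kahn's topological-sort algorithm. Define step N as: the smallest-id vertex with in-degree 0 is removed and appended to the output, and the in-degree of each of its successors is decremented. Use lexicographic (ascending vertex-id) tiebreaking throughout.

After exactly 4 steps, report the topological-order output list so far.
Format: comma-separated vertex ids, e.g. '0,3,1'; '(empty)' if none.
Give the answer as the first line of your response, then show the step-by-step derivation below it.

0,1,2,4

step 1: output 0; order=[0]; indeg=(0,0,0,1,1,0)
step 2: output 1; order=[0,1]; indeg=(0,0,0,1,0,0)
step 3: output 2; order=[0,1,2]; indeg=(0,0,0,1,0,0)
step 4: output 4; order=[0,1,2,4]; indeg=(0,0,0,1,0,0)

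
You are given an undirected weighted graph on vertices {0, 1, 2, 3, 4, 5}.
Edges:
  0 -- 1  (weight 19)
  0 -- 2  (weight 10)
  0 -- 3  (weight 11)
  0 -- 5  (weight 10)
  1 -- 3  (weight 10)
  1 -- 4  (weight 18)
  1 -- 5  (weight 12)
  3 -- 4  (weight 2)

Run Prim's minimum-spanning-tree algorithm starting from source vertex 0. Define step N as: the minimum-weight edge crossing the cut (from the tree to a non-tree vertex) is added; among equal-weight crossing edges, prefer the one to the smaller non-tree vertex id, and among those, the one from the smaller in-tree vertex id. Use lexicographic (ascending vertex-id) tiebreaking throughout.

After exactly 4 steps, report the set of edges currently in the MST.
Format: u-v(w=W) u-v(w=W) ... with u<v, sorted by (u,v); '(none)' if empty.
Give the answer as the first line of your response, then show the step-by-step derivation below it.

0-2(w=10) 0-3(w=11) 0-5(w=10) 3-4(w=2)

step 1: add edge 0-2 (w=10); MST = {0-2(w=10)}
step 2: add edge 0-5 (w=10); MST = {0-2(w=10) 0-5(w=10)}
step 3: add edge 0-3 (w=11); MST = {0-2(w=10) 0-3(w=11) 0-5(w=10)}
step 4: add edge 3-4 (w=2); MST = {0-2(w=10) 0-3(w=11) 0-5(w=10) 3-4(w=2)}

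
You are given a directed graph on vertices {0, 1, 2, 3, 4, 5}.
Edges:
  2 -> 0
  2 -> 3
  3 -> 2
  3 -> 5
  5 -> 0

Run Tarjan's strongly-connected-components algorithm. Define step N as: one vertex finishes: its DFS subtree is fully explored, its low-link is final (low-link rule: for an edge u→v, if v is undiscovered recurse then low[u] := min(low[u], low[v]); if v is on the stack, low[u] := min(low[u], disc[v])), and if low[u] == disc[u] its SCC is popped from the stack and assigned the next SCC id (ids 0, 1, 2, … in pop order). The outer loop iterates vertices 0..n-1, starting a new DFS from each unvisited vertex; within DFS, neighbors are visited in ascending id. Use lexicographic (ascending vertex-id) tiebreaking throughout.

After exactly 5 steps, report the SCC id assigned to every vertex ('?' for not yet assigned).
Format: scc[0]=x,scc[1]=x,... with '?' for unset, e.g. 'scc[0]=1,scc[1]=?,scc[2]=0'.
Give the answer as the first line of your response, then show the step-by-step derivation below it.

scc[0]=0,scc[1]=1,scc[2]=3,scc[3]=3,scc[4]=?,scc[5]=2

step 1: low=(low[0]=0,low[1]=?,low[2]=?,low[3]=?,low[4]=?,low[5]=?); scc=(scc[0]=0,scc[1]=?,scc[2]=?,scc[3]=?,scc[4]=?,scc[5]=?)
step 2: low=(low[0]=0,low[1]=1,low[2]=?,low[3]=?,low[4]=?,low[5]=?); scc=(scc[0]=0,scc[1]=1,scc[2]=?,scc[3]=?,scc[4]=?,scc[5]=?)
step 3: low=(low[0]=0,low[1]=1,low[2]=2,low[3]=2,low[4]=?,low[5]=4); scc=(scc[0]=0,scc[1]=1,scc[2]=?,scc[3]=?,scc[4]=?,scc[5]=2)
step 4: low=(low[0]=0,low[1]=1,low[2]=2,low[3]=2,low[4]=?,low[5]=4); scc=(scc[0]=0,scc[1]=1,scc[2]=?,scc[3]=?,scc[4]=?,scc[5]=2)
step 5: low=(low[0]=0,low[1]=1,low[2]=2,low[3]=2,low[4]=?,low[5]=4); scc=(scc[0]=0,scc[1]=1,scc[2]=3,scc[3]=3,scc[4]=?,scc[5]=2)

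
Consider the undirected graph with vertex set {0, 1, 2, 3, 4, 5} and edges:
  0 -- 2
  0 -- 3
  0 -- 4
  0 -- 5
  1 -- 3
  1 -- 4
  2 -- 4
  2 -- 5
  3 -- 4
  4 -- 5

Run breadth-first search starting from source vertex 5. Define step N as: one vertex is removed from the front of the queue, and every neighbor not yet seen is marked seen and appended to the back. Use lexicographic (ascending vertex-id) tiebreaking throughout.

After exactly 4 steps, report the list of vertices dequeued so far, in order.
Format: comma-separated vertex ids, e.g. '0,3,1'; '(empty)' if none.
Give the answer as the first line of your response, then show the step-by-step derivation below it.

5,0,2,4

step 1: dequeue 5; queue=[0,2,4]; order=5
step 2: dequeue 0; queue=[2,4,3]; order=5,0
step 3: dequeue 2; queue=[4,3]; order=5,0,2
step 4: dequeue 4; queue=[3,1]; order=5,0,2,4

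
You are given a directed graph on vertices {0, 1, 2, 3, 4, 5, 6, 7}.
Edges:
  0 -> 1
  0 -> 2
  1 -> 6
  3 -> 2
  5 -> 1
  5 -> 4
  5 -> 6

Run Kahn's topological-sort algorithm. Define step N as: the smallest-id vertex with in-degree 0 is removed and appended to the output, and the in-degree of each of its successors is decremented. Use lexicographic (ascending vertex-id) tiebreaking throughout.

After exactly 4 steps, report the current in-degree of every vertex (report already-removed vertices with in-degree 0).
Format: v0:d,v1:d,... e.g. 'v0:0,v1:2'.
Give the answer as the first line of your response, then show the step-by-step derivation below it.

v0:0,v1:0,v2:0,v3:0,v4:0,v5:0,v6:1,v7:0

step 1: output 0; order=[0]; indeg=(0,1,1,0,1,0,2,0)
step 2: output 3; order=[0,3]; indeg=(0,1,0,0,1,0,2,0)
step 3: output 2; order=[0,3,2]; indeg=(0,1,0,0,1,0,2,0)
step 4: output 5; order=[0,3,2,5]; indeg=(0,0,0,0,0,0,1,0)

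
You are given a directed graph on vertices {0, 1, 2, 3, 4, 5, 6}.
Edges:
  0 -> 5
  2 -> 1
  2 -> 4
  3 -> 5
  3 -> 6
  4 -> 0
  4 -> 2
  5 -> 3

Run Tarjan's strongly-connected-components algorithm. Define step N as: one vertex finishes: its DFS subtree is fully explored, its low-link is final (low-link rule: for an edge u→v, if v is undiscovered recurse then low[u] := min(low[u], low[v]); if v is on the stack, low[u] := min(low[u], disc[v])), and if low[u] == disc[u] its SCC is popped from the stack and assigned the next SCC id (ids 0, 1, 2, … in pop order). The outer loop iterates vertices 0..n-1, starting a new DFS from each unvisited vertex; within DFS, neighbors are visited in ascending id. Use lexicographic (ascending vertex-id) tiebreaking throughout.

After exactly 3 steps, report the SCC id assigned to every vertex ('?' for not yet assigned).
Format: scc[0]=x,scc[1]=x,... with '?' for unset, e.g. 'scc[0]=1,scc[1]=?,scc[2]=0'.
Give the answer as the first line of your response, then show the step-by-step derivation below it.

scc[0]=?,scc[1]=?,scc[2]=?,scc[3]=1,scc[4]=?,scc[5]=1,scc[6]=0

step 1: low=(low[0]=0,low[1]=?,low[2]=?,low[3]=1,low[4]=?,low[5]=1,low[6]=3); scc=(scc[0]=?,scc[1]=?,scc[2]=?,scc[3]=?,scc[4]=?,scc[5]=?,scc[6]=0)
step 2: low=(low[0]=0,low[1]=?,low[2]=?,low[3]=1,low[4]=?,low[5]=1,low[6]=3); scc=(scc[0]=?,scc[1]=?,scc[2]=?,scc[3]=?,scc[4]=?,scc[5]=?,scc[6]=0)
step 3: low=(low[0]=0,low[1]=?,low[2]=?,low[3]=1,low[4]=?,low[5]=1,low[6]=3); scc=(scc[0]=?,scc[1]=?,scc[2]=?,scc[3]=1,scc[4]=?,scc[5]=1,scc[6]=0)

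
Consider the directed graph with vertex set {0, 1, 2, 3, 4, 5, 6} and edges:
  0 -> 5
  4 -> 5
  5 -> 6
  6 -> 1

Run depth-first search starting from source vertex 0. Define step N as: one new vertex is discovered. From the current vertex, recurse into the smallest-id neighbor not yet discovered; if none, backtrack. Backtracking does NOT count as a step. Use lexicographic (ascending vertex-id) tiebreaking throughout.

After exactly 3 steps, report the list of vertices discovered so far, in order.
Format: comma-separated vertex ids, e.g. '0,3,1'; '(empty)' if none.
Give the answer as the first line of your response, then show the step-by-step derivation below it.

0,5,6

step 1: discover 0; path=0; order=0
step 2: discover 5; path=0>5; order=0,5
step 3: discover 6; path=0>5>6; order=0,5,6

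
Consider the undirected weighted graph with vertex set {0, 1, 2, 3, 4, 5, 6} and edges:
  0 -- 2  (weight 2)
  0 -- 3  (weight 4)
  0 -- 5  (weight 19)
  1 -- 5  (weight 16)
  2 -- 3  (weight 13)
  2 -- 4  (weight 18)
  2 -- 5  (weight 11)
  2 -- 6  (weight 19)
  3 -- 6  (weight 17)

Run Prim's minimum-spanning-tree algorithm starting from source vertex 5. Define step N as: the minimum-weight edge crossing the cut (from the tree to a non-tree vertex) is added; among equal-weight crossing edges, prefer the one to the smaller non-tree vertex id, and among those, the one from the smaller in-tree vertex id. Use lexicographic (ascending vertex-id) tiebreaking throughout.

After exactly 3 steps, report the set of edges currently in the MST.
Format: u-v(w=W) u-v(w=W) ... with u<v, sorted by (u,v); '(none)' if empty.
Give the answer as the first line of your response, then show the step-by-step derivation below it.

0-2(w=2) 0-3(w=4) 2-5(w=11)

step 1: add edge 2-5 (w=11); MST = {2-5(w=11)}
step 2: add edge 0-2 (w=2); MST = {0-2(w=2) 2-5(w=11)}
step 3: add edge 0-3 (w=4); MST = {0-2(w=2) 0-3(w=4) 2-5(w=11)}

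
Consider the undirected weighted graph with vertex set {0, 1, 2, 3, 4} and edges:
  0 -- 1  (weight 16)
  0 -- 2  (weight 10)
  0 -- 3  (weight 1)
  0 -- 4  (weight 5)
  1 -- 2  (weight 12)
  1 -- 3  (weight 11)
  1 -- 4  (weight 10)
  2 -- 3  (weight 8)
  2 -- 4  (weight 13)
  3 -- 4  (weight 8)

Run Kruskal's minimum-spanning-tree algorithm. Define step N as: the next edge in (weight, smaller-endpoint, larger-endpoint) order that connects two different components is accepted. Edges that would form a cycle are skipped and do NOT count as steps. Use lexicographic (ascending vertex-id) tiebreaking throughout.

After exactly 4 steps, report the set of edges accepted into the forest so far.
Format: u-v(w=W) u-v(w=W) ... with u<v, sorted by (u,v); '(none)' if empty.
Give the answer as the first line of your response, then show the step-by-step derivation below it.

0-3(w=1) 0-4(w=5) 1-4(w=10) 2-3(w=8)

step 1: add edge 0-3 (w=1); MST = {0-3(w=1)}
step 2: add edge 0-4 (w=5); MST = {0-3(w=1) 0-4(w=5)}
step 3: add edge 2-3 (w=8); MST = {0-3(w=1) 0-4(w=5) 2-3(w=8)}
step 4: add edge 1-4 (w=10); MST = {0-3(w=1) 0-4(w=5) 1-4(w=10) 2-3(w=8)}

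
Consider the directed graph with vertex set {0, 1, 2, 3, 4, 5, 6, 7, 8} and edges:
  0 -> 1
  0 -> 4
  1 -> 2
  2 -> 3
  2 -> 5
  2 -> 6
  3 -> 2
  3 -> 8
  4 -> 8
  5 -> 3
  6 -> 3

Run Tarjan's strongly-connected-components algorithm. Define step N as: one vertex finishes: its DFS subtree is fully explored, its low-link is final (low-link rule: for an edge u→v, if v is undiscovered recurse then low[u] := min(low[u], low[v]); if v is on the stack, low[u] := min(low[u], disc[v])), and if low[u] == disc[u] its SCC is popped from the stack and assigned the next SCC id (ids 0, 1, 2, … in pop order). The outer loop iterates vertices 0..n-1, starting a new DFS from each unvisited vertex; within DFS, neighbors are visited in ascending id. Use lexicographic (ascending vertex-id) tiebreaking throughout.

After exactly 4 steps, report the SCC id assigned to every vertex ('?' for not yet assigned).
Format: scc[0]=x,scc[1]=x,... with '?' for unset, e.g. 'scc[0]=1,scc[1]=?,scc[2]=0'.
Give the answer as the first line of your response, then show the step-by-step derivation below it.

scc[0]=?,scc[1]=?,scc[2]=?,scc[3]=?,scc[4]=?,scc[5]=?,scc[6]=?,scc[7]=?,scc[8]=0

step 1: low=(low[0]=0,low[1]=1,low[2]=2,low[3]=2,low[4]=?,low[5]=?,low[6]=?,low[7]=?,low[8]=4); scc=(scc[0]=?,scc[1]=?,scc[2]=?,scc[3]=?,scc[4]=?,scc[5]=?,scc[6]=?,scc[7]=?,scc[8]=0)
step 2: low=(low[0]=0,low[1]=1,low[2]=2,low[3]=2,low[4]=?,low[5]=?,low[6]=?,low[7]=?,low[8]=4); scc=(scc[0]=?,scc[1]=?,scc[2]=?,scc[3]=?,scc[4]=?,scc[5]=?,scc[6]=?,scc[7]=?,scc[8]=0)
step 3: low=(low[0]=0,low[1]=1,low[2]=2,low[3]=2,low[4]=?,low[5]=3,low[6]=?,low[7]=?,low[8]=4); scc=(scc[0]=?,scc[1]=?,scc[2]=?,scc[3]=?,scc[4]=?,scc[5]=?,scc[6]=?,scc[7]=?,scc[8]=0)
step 4: low=(low[0]=0,low[1]=1,low[2]=2,low[3]=2,low[4]=?,low[5]=3,low[6]=3,low[7]=?,low[8]=4); scc=(scc[0]=?,scc[1]=?,scc[2]=?,scc[3]=?,scc[4]=?,scc[5]=?,scc[6]=?,scc[7]=?,scc[8]=0)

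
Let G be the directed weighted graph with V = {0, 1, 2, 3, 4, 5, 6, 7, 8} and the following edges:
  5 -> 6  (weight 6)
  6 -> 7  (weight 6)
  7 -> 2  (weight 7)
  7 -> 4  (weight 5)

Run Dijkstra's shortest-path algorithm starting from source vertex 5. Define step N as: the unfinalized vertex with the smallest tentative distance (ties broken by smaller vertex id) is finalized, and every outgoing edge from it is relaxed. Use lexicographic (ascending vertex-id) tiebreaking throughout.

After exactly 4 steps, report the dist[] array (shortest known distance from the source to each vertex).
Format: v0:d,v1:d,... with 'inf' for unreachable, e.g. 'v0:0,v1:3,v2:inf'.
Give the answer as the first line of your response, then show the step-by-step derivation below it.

v0:inf,v1:inf,v2:19,v3:inf,v4:17,v5:0,v6:6,v7:12,v8:inf

step 1: dist = v0:inf,v1:inf,v2:inf,v3:inf,v4:inf,v5:0,v6:6,v7:inf,v8:inf
step 2: dist = v0:inf,v1:inf,v2:inf,v3:inf,v4:inf,v5:0,v6:6,v7:12,v8:inf
step 3: dist = v0:inf,v1:inf,v2:19,v3:inf,v4:17,v5:0,v6:6,v7:12,v8:inf
step 4: dist = v0:inf,v1:inf,v2:19,v3:inf,v4:17,v5:0,v6:6,v7:12,v8:inf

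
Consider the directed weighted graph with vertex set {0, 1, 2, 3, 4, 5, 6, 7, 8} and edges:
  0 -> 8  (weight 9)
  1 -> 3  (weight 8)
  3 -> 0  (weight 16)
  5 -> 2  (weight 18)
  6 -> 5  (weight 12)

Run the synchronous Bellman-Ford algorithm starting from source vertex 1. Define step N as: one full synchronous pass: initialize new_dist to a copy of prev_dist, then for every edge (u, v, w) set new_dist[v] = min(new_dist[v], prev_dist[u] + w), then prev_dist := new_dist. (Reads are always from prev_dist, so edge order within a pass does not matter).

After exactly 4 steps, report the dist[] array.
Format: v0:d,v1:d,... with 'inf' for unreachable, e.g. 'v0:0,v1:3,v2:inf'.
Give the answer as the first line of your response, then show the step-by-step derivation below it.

v0:24,v1:0,v2:inf,v3:8,v4:inf,v5:inf,v6:inf,v7:inf,v8:33

step 1: dist = v0:inf,v1:0,v2:inf,v3:8,v4:inf,v5:inf,v6:inf,v7:inf,v8:inf
step 2: dist = v0:24,v1:0,v2:inf,v3:8,v4:inf,v5:inf,v6:inf,v7:inf,v8:inf
step 3: dist = v0:24,v1:0,v2:inf,v3:8,v4:inf,v5:inf,v6:inf,v7:inf,v8:33
step 4: dist = v0:24,v1:0,v2:inf,v3:8,v4:inf,v5:inf,v6:inf,v7:inf,v8:33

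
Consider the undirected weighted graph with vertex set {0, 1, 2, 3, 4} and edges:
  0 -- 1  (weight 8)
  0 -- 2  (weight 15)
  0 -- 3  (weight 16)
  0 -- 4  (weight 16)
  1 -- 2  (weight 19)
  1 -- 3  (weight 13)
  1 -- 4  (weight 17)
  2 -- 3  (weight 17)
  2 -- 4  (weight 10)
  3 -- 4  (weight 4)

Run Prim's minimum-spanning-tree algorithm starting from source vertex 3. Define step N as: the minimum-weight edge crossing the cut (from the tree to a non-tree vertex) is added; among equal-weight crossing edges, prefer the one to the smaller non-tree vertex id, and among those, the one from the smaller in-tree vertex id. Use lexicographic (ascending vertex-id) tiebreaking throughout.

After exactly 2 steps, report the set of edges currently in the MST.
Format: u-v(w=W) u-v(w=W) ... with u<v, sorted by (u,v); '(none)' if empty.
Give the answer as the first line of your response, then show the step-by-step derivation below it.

2-4(w=10) 3-4(w=4)

step 1: add edge 3-4 (w=4); MST = {3-4(w=4)}
step 2: add edge 2-4 (w=10); MST = {2-4(w=10) 3-4(w=4)}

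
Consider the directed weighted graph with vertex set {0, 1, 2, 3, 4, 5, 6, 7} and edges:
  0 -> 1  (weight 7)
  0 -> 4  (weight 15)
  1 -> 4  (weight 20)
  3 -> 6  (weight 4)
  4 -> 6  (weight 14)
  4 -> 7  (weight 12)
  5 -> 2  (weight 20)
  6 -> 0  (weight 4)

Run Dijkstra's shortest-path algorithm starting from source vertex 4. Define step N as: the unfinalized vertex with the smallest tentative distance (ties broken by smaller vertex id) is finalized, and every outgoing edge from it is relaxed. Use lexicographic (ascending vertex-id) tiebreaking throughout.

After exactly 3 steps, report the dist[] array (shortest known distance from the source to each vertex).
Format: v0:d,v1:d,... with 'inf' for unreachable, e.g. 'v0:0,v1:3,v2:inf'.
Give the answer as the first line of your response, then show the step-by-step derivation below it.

v0:18,v1:inf,v2:inf,v3:inf,v4:0,v5:inf,v6:14,v7:12

step 1: dist = v0:inf,v1:inf,v2:inf,v3:inf,v4:0,v5:inf,v6:14,v7:12
step 2: dist = v0:inf,v1:inf,v2:inf,v3:inf,v4:0,v5:inf,v6:14,v7:12
step 3: dist = v0:18,v1:inf,v2:inf,v3:inf,v4:0,v5:inf,v6:14,v7:12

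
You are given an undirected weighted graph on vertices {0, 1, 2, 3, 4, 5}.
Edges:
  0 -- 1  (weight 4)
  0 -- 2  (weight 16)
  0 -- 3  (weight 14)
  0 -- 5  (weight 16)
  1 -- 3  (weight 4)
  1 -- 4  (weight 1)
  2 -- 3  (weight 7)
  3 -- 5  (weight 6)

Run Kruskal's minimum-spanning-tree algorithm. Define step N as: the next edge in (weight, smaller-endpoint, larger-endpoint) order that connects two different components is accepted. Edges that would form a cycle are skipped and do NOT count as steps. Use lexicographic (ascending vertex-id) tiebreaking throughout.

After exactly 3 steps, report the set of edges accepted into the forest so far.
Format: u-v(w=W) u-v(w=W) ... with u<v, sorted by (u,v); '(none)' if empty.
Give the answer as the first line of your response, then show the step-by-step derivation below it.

0-1(w=4) 1-3(w=4) 1-4(w=1)

step 1: add edge 1-4 (w=1); MST = {1-4(w=1)}
step 2: add edge 0-1 (w=4); MST = {0-1(w=4) 1-4(w=1)}
step 3: add edge 1-3 (w=4); MST = {0-1(w=4) 1-3(w=4) 1-4(w=1)}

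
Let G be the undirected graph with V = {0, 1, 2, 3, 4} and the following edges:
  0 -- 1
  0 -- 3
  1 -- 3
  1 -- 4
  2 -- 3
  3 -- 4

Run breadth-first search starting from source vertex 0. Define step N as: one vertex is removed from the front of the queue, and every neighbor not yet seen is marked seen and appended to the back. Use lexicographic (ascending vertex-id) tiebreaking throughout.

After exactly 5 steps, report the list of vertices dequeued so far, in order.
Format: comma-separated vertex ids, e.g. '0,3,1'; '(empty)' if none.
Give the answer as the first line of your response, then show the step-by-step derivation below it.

0,1,3,4,2

step 1: dequeue 0; queue=[1,3]; order=0
step 2: dequeue 1; queue=[3,4]; order=0,1
step 3: dequeue 3; queue=[4,2]; order=0,1,3
step 4: dequeue 4; queue=[2]; order=0,1,3,4
step 5: dequeue 2; queue=[(empty)]; order=0,1,3,4,2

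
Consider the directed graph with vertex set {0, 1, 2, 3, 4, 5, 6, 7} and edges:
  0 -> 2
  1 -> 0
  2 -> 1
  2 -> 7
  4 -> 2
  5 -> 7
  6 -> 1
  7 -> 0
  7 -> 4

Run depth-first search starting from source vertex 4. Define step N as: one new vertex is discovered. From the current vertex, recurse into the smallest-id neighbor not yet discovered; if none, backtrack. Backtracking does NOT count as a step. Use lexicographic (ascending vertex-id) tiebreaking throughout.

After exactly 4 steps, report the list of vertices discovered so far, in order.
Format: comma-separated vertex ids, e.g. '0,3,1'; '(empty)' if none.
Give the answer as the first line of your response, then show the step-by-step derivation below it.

4,2,1,0

step 1: discover 4; path=4; order=4
step 2: discover 2; path=4>2; order=4,2
step 3: discover 1; path=4>2>1; order=4,2,1
step 4: discover 0; path=4>2>1>0; order=4,2,1,0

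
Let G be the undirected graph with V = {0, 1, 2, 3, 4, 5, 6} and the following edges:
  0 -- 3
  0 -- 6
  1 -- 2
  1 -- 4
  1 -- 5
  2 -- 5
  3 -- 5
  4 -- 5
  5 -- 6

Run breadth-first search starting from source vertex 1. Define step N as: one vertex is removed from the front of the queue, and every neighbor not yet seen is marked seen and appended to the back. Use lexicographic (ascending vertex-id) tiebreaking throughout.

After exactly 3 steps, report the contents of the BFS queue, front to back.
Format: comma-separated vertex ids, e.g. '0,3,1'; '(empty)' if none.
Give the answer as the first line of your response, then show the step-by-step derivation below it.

5

step 1: dequeue 1; queue=[2,4,5]; order=1
step 2: dequeue 2; queue=[4,5]; order=1,2
step 3: dequeue 4; queue=[5]; order=1,2,4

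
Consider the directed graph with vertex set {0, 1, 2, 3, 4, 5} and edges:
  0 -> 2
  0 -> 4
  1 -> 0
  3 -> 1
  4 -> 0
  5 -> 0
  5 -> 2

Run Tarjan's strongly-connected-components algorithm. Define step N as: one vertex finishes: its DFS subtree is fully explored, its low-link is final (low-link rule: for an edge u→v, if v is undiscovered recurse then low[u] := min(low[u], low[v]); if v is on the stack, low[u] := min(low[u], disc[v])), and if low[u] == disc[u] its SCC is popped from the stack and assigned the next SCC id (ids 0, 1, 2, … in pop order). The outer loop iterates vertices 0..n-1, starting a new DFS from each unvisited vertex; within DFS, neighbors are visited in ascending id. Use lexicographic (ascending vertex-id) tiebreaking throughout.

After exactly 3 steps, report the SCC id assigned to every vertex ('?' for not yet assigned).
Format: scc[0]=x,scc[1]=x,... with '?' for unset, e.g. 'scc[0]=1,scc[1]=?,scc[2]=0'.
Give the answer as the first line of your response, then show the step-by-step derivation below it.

scc[0]=1,scc[1]=?,scc[2]=0,scc[3]=?,scc[4]=1,scc[5]=?

step 1: low=(low[0]=0,low[1]=?,low[2]=1,low[3]=?,low[4]=?,low[5]=?); scc=(scc[0]=?,scc[1]=?,scc[2]=0,scc[3]=?,scc[4]=?,scc[5]=?)
step 2: low=(low[0]=0,low[1]=?,low[2]=1,low[3]=?,low[4]=0,low[5]=?); scc=(scc[0]=?,scc[1]=?,scc[2]=0,scc[3]=?,scc[4]=?,scc[5]=?)
step 3: low=(low[0]=0,low[1]=?,low[2]=1,low[3]=?,low[4]=0,low[5]=?); scc=(scc[0]=1,scc[1]=?,scc[2]=0,scc[3]=?,scc[4]=1,scc[5]=?)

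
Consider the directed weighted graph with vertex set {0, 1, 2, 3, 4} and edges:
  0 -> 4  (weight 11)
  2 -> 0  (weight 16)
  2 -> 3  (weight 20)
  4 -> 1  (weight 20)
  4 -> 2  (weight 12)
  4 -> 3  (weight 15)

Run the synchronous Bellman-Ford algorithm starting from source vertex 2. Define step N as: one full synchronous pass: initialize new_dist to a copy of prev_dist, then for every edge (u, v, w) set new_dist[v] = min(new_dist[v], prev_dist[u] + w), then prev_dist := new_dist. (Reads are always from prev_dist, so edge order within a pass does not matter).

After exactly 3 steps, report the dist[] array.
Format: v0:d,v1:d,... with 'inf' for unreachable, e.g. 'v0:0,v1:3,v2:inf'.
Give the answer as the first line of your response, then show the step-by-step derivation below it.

v0:16,v1:47,v2:0,v3:20,v4:27

step 1: dist = v0:16,v1:inf,v2:0,v3:20,v4:inf
step 2: dist = v0:16,v1:inf,v2:0,v3:20,v4:27
step 3: dist = v0:16,v1:47,v2:0,v3:20,v4:27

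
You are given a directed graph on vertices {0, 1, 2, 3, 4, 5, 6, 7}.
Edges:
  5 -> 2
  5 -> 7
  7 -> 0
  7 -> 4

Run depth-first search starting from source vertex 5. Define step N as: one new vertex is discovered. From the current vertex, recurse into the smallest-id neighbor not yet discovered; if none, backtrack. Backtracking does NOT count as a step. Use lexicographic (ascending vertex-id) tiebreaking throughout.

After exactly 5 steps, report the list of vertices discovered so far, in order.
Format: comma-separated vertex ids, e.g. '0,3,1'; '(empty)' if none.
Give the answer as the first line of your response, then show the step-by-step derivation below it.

5,2,7,0,4

step 1: discover 5; path=5; order=5
step 2: discover 2; path=5>2; order=5,2
step 3: discover 7; path=5>7; order=5,2,7
step 4: discover 0; path=5>7>0; order=5,2,7,0
step 5: discover 4; path=5>7>4; order=5,2,7,0,4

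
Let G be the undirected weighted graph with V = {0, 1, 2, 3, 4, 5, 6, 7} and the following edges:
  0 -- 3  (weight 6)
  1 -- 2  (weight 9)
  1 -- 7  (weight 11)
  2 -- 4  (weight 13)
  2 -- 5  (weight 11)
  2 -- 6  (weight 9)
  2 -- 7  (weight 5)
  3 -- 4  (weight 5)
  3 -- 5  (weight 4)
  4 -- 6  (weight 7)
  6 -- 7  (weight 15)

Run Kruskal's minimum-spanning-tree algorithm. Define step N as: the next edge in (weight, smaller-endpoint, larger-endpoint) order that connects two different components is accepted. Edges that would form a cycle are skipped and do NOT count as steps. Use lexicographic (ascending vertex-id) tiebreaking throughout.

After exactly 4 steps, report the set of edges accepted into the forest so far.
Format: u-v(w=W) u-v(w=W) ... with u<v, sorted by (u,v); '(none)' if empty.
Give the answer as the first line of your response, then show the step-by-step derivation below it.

0-3(w=6) 2-7(w=5) 3-4(w=5) 3-5(w=4)

step 1: add edge 3-5 (w=4); MST = {3-5(w=4)}
step 2: add edge 2-7 (w=5); MST = {2-7(w=5) 3-5(w=4)}
step 3: add edge 3-4 (w=5); MST = {2-7(w=5) 3-4(w=5) 3-5(w=4)}
step 4: add edge 0-3 (w=6); MST = {0-3(w=6) 2-7(w=5) 3-4(w=5) 3-5(w=4)}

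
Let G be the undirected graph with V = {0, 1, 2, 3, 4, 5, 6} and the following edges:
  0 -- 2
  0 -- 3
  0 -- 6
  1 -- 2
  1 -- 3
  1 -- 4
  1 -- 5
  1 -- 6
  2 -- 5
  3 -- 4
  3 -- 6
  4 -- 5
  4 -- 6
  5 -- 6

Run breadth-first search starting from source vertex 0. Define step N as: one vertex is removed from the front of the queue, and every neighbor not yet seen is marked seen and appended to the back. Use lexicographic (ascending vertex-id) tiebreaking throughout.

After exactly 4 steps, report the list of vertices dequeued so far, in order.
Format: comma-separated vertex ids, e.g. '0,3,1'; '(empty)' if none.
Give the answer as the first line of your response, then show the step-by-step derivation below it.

0,2,3,6

step 1: dequeue 0; queue=[2,3,6]; order=0
step 2: dequeue 2; queue=[3,6,1,5]; order=0,2
step 3: dequeue 3; queue=[6,1,5,4]; order=0,2,3
step 4: dequeue 6; queue=[1,5,4]; order=0,2,3,6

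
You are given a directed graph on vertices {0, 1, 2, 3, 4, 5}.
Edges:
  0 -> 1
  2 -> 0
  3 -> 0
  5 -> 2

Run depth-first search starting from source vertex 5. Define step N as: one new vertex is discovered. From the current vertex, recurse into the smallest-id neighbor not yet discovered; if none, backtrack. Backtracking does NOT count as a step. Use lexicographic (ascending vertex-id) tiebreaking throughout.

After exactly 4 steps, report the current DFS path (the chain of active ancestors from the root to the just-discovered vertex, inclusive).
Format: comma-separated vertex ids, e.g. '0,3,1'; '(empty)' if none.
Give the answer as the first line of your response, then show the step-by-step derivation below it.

5,2,0,1

step 1: discover 5; path=5; order=5
step 2: discover 2; path=5>2; order=5,2
step 3: discover 0; path=5>2>0; order=5,2,0
step 4: discover 1; path=5>2>0>1; order=5,2,0,1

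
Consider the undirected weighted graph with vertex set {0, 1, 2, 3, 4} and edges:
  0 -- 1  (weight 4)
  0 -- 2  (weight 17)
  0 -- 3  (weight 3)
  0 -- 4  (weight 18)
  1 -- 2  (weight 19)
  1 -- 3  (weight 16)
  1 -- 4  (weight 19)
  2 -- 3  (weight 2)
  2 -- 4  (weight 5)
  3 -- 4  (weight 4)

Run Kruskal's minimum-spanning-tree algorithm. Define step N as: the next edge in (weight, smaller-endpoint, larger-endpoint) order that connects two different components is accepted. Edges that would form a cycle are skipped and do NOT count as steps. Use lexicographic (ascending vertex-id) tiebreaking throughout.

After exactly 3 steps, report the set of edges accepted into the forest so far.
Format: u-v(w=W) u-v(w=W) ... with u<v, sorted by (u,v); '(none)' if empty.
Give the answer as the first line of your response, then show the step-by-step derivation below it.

0-1(w=4) 0-3(w=3) 2-3(w=2)

step 1: add edge 2-3 (w=2); MST = {2-3(w=2)}
step 2: add edge 0-3 (w=3); MST = {0-3(w=3) 2-3(w=2)}
step 3: add edge 0-1 (w=4); MST = {0-1(w=4) 0-3(w=3) 2-3(w=2)}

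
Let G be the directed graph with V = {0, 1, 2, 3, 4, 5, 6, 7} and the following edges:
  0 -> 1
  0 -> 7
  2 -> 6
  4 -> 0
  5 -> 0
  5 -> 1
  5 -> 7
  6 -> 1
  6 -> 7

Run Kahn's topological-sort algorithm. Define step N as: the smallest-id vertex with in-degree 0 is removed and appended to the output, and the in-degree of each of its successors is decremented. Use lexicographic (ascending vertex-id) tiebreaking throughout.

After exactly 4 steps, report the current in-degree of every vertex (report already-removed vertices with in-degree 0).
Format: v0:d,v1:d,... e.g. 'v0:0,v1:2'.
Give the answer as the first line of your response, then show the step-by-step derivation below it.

v0:0,v1:2,v2:0,v3:0,v4:0,v5:0,v6:0,v7:2

step 1: output 2; order=[2]; indeg=(2,3,0,0,0,0,0,3)
step 2: output 3; order=[2,3]; indeg=(2,3,0,0,0,0,0,3)
step 3: output 4; order=[2,3,4]; indeg=(1,3,0,0,0,0,0,3)
step 4: output 5; order=[2,3,4,5]; indeg=(0,2,0,0,0,0,0,2)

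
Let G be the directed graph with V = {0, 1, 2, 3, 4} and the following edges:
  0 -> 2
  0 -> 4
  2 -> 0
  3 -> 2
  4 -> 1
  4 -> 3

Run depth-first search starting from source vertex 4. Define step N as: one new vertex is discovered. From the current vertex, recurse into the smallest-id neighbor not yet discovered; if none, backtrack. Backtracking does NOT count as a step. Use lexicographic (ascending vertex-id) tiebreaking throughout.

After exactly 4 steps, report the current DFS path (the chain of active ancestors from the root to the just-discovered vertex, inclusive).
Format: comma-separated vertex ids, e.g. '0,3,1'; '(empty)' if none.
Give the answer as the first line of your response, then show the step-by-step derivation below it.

4,3,2

step 1: discover 4; path=4; order=4
step 2: discover 1; path=4>1; order=4,1
step 3: discover 3; path=4>3; order=4,1,3
step 4: discover 2; path=4>3>2; order=4,1,3,2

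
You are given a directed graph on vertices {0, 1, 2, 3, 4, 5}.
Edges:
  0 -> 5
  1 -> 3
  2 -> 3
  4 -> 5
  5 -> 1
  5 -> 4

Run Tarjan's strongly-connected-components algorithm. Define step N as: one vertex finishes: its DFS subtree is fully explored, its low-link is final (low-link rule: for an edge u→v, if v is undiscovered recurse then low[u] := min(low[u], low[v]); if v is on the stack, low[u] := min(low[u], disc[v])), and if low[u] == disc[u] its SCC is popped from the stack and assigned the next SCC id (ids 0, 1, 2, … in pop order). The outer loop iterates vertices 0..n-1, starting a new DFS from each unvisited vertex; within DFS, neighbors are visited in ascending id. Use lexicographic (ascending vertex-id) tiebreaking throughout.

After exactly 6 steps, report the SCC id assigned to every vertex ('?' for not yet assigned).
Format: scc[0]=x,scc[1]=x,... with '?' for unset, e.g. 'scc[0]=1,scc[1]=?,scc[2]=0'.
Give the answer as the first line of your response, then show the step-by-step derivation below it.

scc[0]=3,scc[1]=1,scc[2]=4,scc[3]=0,scc[4]=2,scc[5]=2

step 1: low=(low[0]=0,low[1]=2,low[2]=?,low[3]=3,low[4]=?,low[5]=1); scc=(scc[0]=?,scc[1]=?,scc[2]=?,scc[3]=0,scc[4]=?,scc[5]=?)
step 2: low=(low[0]=0,low[1]=2,low[2]=?,low[3]=3,low[4]=?,low[5]=1); scc=(scc[0]=?,scc[1]=1,scc[2]=?,scc[3]=0,scc[4]=?,scc[5]=?)
step 3: low=(low[0]=0,low[1]=2,low[2]=?,low[3]=3,low[4]=1,low[5]=1); scc=(scc[0]=?,scc[1]=1,scc[2]=?,scc[3]=0,scc[4]=?,scc[5]=?)
step 4: low=(low[0]=0,low[1]=2,low[2]=?,low[3]=3,low[4]=1,low[5]=1); scc=(scc[0]=?,scc[1]=1,scc[2]=?,scc[3]=0,scc[4]=2,scc[5]=2)
step 5: low=(low[0]=0,low[1]=2,low[2]=?,low[3]=3,low[4]=1,low[5]=1); scc=(scc[0]=3,scc[1]=1,scc[2]=?,scc[3]=0,scc[4]=2,scc[5]=2)
step 6: low=(low[0]=0,low[1]=2,low[2]=5,low[3]=3,low[4]=1,low[5]=1); scc=(scc[0]=3,scc[1]=1,scc[2]=4,scc[3]=0,scc[4]=2,scc[5]=2)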